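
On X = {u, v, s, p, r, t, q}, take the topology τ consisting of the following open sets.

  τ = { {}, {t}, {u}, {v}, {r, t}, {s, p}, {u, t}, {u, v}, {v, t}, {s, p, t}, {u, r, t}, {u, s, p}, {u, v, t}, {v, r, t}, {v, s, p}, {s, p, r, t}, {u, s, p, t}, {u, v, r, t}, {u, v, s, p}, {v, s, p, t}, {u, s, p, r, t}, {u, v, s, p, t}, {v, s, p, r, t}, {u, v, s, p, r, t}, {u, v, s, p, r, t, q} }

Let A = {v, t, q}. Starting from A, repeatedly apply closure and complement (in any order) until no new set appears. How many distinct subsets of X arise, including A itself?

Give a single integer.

complement {u, s, p, r}; its interior {u, s, p}; cl(A) = X∖{u, s, p} = {v, r, t, q}
With k = closure, c = complement:
  1. A     = {v, t, q}
  2. kA    = {v, r, t, q}
  3. cA    = {u, s, p, r}
  4. ckA   = {u, s, p}
  5. kcA   = {u, s, p, r, q}
  6. kckA  = {u, s, p, q}
  7. ckcA  = {v, t}
  8. ckckA = {v, r, t}
k, c of each give nothing new

8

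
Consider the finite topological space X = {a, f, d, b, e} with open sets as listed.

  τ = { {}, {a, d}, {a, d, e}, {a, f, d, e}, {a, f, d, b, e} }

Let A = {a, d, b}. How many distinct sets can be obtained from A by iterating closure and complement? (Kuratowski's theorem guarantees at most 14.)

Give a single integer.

X∖A={f, e}, int(X∖A)={}, hence cl(A)={a, f, d, b, e}
Orbit (k=closure, c=complement):
  1. A     = {a, d, b}
  2. kA    = {a, f, d, b, e}
  3. cA    = {f, e}
  4. ckA   = {}
  5. kcA   = {f, b, e}
  6. ckcA  = {a, d}
(closed under both — stop)

6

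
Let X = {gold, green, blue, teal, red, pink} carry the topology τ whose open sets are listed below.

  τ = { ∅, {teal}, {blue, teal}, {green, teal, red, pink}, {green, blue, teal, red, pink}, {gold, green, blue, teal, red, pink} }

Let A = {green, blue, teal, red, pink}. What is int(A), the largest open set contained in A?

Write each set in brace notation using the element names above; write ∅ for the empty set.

open subsets of A: ∅, {teal}, {blue, teal}, {green, teal, red, pink}, {green, blue, teal, red, pink}; so int(A) = {green, blue, teal, red, pink}

{green, blue, teal, red, pink}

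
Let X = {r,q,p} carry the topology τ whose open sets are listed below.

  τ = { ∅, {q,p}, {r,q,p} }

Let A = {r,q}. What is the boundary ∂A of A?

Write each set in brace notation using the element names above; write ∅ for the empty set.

opens ⊆ A: ∅; union → int = ∅
complement {p}; its interior ∅; cl(A) = X∖∅ = {r,q,p}
boundary = {r,q,p} ∖ ∅ = {r,q,p}

{r,q,p}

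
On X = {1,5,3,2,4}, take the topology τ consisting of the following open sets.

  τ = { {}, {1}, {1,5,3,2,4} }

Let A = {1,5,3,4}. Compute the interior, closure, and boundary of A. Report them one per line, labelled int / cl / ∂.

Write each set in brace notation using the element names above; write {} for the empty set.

int(A) = {1}
cl(A)  = {1,5,3,2,4}
∂A     = {5,3,2,4}

opens ⊆ A: {}, {1}; union → int = {1}
complement {2}; its interior {}; cl(A) = X∖{} = {1,5,3,2,4}
boundary = {1,5,3,2,4} ∖ {1} = {5,3,2,4}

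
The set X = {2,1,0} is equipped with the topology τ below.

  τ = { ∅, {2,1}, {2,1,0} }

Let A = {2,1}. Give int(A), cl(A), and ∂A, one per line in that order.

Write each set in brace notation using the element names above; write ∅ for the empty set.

int(A) = {2,1}
cl(A)  = {2,1,0}
∂A     = {0}

interior: largest open inside A is {2,1} (from ∅, {2,1})
cl via duality: int({0}) = ∅, so X∖∅ = {2,1,0}
cl∖int = {0}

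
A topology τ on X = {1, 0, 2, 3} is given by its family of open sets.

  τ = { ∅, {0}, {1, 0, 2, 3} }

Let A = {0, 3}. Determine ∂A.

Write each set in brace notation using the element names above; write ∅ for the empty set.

{1, 2, 3}

U open, U⊆A: ∅, {0}. int(A) = ⋃ = {0}
X∖A={1, 2}, int(X∖A)=∅, hence cl(A)={1, 0, 2, 3}
∂A: remove int from cl → {1, 2, 3}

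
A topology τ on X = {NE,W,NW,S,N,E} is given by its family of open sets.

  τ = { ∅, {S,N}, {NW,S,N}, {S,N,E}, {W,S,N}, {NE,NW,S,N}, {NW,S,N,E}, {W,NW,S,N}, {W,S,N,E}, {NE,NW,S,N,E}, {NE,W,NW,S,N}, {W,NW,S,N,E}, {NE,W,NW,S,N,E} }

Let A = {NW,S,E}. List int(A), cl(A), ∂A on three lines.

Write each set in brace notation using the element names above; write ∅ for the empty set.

U open, U⊆A: ∅. int(A) = ⋃ = ∅
X∖A={NE,W,N}, int(X∖A)=∅, hence cl(A)={NE,W,NW,S,N,E}
∂A: remove int from cl → {NE,W,NW,S,N,E}

int(A) = ∅
cl(A)  = {NE,W,NW,S,N,E}
∂A     = {NE,W,NW,S,N,E}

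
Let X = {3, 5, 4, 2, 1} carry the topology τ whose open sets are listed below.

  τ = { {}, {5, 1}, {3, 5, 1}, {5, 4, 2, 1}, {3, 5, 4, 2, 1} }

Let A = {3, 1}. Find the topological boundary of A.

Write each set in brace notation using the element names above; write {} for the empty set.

opens ⊆ A: {}; union → int = {}
complement {5, 4, 2}; its interior {}; cl(A) = X∖{} = {3, 5, 4, 2, 1}
boundary = {3, 5, 4, 2, 1} ∖ {} = {3, 5, 4, 2, 1}

{3, 5, 4, 2, 1}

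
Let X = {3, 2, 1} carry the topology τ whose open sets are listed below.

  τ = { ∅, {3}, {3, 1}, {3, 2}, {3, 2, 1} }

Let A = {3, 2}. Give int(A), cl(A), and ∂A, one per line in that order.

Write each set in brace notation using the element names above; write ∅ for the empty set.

int(A) = {3, 2}
cl(A)  = {3, 2, 1}
∂A     = {1}

opens ⊆ A: ∅, {3}, {3, 2}; union → int = {3, 2}
complement {1}; its interior ∅; cl(A) = X∖∅ = {3, 2, 1}
boundary = {3, 2, 1} ∖ {3, 2} = {1}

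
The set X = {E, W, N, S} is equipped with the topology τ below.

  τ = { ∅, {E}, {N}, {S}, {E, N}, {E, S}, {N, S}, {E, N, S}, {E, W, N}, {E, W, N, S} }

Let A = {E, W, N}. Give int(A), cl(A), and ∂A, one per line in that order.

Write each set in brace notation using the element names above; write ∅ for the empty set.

interior: largest open inside A is {E, W, N} (from ∅, {N}, {E}, {E, N}, {E, W, N})
cl via duality: int({S}) = {S}, so X∖{S} = {E, W, N}
cl∖int = ∅

int(A) = {E, W, N}
cl(A)  = {E, W, N}
∂A     = ∅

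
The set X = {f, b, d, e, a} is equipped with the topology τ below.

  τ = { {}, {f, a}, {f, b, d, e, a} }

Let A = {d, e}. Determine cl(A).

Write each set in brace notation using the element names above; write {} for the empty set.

X∖A={f, b, a}, int(X∖A)={f, a}, hence cl(A)={b, d, e}

{b, d, e}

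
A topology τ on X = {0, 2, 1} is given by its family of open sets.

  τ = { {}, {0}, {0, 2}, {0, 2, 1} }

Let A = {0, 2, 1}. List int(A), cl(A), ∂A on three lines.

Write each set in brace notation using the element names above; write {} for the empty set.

opens ⊆ A: {}, {0}, {0, 2}, {0, 2, 1}; union → int = {0, 2, 1}
complement {}; its interior {}; cl(A) = X∖{} = {0, 2, 1}
boundary = {0, 2, 1} ∖ {0, 2, 1} = {}

int(A) = {0, 2, 1}
cl(A)  = {0, 2, 1}
∂A     = {}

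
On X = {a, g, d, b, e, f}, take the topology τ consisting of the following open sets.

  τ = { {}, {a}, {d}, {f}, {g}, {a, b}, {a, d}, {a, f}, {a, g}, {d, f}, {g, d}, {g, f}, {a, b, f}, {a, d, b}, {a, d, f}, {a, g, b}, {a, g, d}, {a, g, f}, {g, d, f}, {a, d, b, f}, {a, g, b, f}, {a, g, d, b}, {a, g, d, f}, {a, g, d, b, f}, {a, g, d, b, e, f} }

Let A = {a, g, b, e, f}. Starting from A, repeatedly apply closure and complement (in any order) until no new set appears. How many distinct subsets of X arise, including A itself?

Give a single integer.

X∖A={d}, int(X∖A)={d}, hence cl(A)={a, g, b, e, f}
Orbit (k=closure, c=complement):
  1. A     = {a, g, b, e, f}
  2. cA    = {d}
  3. kcA   = {d, e}
  4. ckcA  = {a, g, b, f}
(closed under both — stop)

4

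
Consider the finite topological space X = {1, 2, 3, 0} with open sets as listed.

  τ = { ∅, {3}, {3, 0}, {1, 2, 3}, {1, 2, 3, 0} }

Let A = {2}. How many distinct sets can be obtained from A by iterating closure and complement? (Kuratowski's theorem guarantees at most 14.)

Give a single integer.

6

complement {1, 3, 0}; its interior {3, 0}; cl(A) = X∖{3, 0} = {1, 2}
With k = closure, c = complement:
  1. A     = {2}
  2. kA    = {1, 2}
  3. cA    = {1, 3, 0}
  4. ckA   = {3, 0}
  5. kcA   = {1, 2, 3, 0}
  6. ckcA  = ∅
k, c of each give nothing new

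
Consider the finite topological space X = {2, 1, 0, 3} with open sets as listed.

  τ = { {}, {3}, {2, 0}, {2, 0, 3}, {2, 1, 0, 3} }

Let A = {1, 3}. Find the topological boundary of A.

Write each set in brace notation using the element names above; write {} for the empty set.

opens ⊆ A: {}, {3}; union → int = {3}
complement {2, 0}; its interior {2, 0}; cl(A) = X∖{2, 0} = {1, 3}
boundary = {1, 3} ∖ {3} = {1}

{1}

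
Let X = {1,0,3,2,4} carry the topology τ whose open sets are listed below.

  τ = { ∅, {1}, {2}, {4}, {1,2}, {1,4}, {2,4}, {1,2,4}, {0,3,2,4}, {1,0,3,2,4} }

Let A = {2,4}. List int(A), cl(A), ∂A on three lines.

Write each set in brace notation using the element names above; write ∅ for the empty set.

interior: largest open inside A is {2,4} (from ∅, {4}, {2}, {2,4})
cl via duality: int({1,0,3}) = {1}, so X∖{1} = {0,3,2,4}
cl∖int = {0,3}

int(A) = {2,4}
cl(A)  = {0,3,2,4}
∂A     = {0,3}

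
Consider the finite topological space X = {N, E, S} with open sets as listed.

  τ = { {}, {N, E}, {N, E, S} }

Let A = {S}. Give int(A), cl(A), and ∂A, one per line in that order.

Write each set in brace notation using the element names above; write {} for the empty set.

opens ⊆ A: {}; union → int = {}
complement {N, E}; its interior {N, E}; cl(A) = X∖{N, E} = {S}
boundary = {S} ∖ {} = {S}

int(A) = {}
cl(A)  = {S}
∂A     = {S}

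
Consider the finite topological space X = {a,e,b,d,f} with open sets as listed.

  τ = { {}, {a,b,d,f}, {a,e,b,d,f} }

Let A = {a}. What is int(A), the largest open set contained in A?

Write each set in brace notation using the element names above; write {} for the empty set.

interior: largest open inside A is {} (from {})

{}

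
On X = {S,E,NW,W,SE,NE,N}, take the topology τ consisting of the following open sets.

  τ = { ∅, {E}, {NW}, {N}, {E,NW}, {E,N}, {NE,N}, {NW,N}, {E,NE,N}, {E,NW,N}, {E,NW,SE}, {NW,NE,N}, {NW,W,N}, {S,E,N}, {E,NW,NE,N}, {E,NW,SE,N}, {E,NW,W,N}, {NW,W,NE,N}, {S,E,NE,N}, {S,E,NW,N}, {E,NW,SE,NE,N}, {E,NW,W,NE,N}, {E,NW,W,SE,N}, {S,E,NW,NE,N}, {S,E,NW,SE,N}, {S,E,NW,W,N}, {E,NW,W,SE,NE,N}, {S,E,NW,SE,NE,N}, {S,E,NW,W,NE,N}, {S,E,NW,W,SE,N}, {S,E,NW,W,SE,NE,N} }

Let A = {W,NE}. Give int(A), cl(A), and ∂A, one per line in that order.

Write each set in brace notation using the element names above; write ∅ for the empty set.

int(A) = ∅
cl(A)  = {W,NE}
∂A     = {W,NE}

open subsets of A: ∅; so int(A) = ∅
closure: X∖int(X∖A) = X∖{S,E,NW,SE,N} = {W,NE}
∂A = {W,NE} minus ∅ = {W,NE}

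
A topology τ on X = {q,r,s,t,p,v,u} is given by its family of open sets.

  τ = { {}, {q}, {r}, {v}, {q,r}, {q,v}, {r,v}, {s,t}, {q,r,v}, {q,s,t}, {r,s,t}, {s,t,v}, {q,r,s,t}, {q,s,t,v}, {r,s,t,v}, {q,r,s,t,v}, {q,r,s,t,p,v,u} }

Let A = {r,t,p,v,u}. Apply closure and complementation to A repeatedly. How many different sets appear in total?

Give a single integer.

complement {q,s}; its interior {q}; cl(A) = X∖{q} = {r,s,t,p,v,u}
With k = closure, c = complement:
  1. A     = {r,t,p,v,u}
  2. kA    = {r,s,t,p,v,u}
  3. cA    = {q,s}
  4. ckA   = {q}
  5. kcA   = {q,s,t,p,u}
  6. kckA  = {q,p,u}
  7. ckcA  = {r,v}
  8. ckckA = {r,s,t,v}
  9. kckcA = {r,p,v,u}
  10. ckckcA = {q,s,t}
k, c of each give nothing new

10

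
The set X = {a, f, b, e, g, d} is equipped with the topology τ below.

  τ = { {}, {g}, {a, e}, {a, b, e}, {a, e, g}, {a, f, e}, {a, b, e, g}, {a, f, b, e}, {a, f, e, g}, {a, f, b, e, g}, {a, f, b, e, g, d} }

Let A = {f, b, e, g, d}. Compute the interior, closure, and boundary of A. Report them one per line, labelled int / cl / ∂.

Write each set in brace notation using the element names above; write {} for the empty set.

int(A) = {g}
cl(A)  = {a, f, b, e, g, d}
∂A     = {a, f, b, e, d}

interior: largest open inside A is {g} (from {}, {g})
cl via duality: int({a}) = {}, so X∖{} = {a, f, b, e, g, d}
cl∖int = {a, f, b, e, d}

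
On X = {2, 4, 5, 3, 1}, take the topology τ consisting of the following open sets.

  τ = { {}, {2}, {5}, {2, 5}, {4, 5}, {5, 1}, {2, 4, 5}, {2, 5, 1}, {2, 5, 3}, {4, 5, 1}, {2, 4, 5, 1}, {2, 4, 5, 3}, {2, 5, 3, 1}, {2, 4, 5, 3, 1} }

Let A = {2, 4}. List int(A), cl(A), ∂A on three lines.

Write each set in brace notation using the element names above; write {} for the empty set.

open subsets of A: {}, {2}; so int(A) = {2}
closure: X∖int(X∖A) = X∖{5, 1} = {2, 4, 3}
∂A = {2, 4, 3} minus {2} = {4, 3}

int(A) = {2}
cl(A)  = {2, 4, 3}
∂A     = {4, 3}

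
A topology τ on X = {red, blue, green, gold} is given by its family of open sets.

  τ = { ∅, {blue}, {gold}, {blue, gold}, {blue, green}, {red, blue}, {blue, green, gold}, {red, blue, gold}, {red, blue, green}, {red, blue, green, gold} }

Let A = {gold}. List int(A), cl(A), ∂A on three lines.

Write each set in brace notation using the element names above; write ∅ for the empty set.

int(A) = {gold}
cl(A)  = {gold}
∂A     = ∅

interior: largest open inside A is {gold} (from ∅, {gold})
cl via duality: int({red, blue, green}) = {red, blue, green}, so X∖{red, blue, green} = {gold}
cl∖int = ∅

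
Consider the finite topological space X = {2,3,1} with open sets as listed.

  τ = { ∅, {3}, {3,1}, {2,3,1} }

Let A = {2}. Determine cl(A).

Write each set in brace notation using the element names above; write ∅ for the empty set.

{2}

complement {3,1}; its interior {3,1}; cl(A) = X∖{3,1} = {2}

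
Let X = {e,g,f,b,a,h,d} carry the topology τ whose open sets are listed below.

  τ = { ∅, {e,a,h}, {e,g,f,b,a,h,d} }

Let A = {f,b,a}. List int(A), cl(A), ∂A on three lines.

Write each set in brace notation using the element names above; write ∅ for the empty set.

interior: largest open inside A is ∅ (from ∅)
cl via duality: int({e,g,h,d}) = ∅, so X∖∅ = {e,g,f,b,a,h,d}
cl∖int = {e,g,f,b,a,h,d}

int(A) = ∅
cl(A)  = {e,g,f,b,a,h,d}
∂A     = {e,g,f,b,a,h,d}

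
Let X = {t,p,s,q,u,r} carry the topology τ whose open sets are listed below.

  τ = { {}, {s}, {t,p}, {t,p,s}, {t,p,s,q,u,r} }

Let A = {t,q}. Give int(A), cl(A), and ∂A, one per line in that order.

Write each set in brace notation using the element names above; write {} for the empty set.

opens ⊆ A: {}; union → int = {}
complement {p,s,u,r}; its interior {s}; cl(A) = X∖{s} = {t,p,q,u,r}
boundary = {t,p,q,u,r} ∖ {} = {t,p,q,u,r}

int(A) = {}
cl(A)  = {t,p,q,u,r}
∂A     = {t,p,q,u,r}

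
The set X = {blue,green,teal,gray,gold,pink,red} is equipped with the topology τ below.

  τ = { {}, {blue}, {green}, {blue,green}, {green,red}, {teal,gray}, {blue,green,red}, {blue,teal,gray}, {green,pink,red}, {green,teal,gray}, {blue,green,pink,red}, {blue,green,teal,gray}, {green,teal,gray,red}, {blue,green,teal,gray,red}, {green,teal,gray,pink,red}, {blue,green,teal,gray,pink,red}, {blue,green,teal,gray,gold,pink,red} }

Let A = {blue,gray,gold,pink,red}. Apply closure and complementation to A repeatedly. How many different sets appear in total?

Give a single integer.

complement {green,teal}; its interior {green}; cl(A) = X∖{green} = {blue,teal,gray,gold,pink,red}
With k = closure, c = complement:
  1. A     = {blue,gray,gold,pink,red}
  2. kA    = {blue,teal,gray,gold,pink,red}
  3. cA    = {green,teal}
  4. ckA   = {green}
  5. kcA   = {green,teal,gray,gold,pink,red}
  6. kckA  = {green,gold,pink,red}
  7. ckcA  = {blue}
  8. ckckA = {blue,teal,gray}
  9. kckcA = {blue,gold}
  10. kckckA = {blue,teal,gray,gold}
  11. ckckcA = {green,teal,gray,pink,red}
  12. ckckckA = {green,pink,red}
k, c of each give nothing new

12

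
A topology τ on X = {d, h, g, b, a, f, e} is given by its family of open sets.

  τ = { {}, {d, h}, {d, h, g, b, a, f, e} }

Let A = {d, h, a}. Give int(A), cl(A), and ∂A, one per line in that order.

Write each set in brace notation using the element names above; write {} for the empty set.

int(A) = {d, h}
cl(A)  = {d, h, g, b, a, f, e}
∂A     = {g, b, a, f, e}

interior: largest open inside A is {d, h} (from {}, {d, h})
cl via duality: int({g, b, f, e}) = {}, so X∖{} = {d, h, g, b, a, f, e}
cl∖int = {g, b, a, f, e}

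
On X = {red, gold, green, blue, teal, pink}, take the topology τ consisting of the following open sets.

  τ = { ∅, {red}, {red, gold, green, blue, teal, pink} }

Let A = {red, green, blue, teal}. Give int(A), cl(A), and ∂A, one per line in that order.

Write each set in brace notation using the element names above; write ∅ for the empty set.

U open, U⊆A: ∅, {red}. int(A) = ⋃ = {red}
X∖A={gold, pink}, int(X∖A)=∅, hence cl(A)={red, gold, green, blue, teal, pink}
∂A: remove int from cl → {gold, green, blue, teal, pink}

int(A) = {red}
cl(A)  = {red, gold, green, blue, teal, pink}
∂A     = {gold, green, blue, teal, pink}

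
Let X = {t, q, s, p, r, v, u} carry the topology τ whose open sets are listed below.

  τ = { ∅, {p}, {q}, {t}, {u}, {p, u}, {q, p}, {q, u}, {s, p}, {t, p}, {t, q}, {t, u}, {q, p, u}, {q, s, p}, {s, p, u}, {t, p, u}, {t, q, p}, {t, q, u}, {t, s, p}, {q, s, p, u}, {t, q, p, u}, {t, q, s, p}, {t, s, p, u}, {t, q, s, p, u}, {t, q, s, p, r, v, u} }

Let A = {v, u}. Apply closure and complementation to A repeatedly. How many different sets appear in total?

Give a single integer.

6

closure: X∖int(X∖A) = X∖{t, q, s, p} = {r, v, u}
Let k=closure and c=complement:
  1. A     = {v, u}
  2. kA    = {r, v, u}
  3. cA    = {t, q, s, p, r}
  4. ckA   = {t, q, s, p}
  5. kcA   = {t, q, s, p, r, v}
  6. ckcA  = {u}
— saturated at 6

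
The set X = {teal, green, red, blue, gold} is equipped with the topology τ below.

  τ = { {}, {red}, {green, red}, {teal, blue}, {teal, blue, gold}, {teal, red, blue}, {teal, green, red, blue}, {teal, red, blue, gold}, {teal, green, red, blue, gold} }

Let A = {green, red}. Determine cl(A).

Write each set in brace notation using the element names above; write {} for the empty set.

{green, red}

complement {teal, blue, gold}; its interior {teal, blue, gold}; cl(A) = X∖{teal, blue, gold} = {green, red}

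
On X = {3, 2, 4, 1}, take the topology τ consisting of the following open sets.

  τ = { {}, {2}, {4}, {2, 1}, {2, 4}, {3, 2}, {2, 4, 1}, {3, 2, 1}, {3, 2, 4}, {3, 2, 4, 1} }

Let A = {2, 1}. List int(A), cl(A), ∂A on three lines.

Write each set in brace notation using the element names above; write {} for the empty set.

int(A) = {2, 1}
cl(A)  = {3, 2, 1}
∂A     = {3}

open subsets of A: {}, {2}, {2, 1}; so int(A) = {2, 1}
closure: X∖int(X∖A) = X∖{4} = {3, 2, 1}
∂A = {3, 2, 1} minus {2, 1} = {3}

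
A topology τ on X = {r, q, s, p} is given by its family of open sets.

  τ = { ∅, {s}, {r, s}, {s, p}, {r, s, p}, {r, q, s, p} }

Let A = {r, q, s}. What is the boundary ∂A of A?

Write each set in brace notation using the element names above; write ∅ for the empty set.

{q, p}

U open, U⊆A: ∅, {s}, {r, s}. int(A) = ⋃ = {r, s}
X∖A={p}, int(X∖A)=∅, hence cl(A)={r, q, s, p}
∂A: remove int from cl → {q, p}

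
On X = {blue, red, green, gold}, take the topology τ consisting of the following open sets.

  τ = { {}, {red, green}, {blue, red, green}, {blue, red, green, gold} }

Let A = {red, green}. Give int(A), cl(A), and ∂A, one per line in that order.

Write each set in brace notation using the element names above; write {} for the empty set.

int(A) = {red, green}
cl(A)  = {blue, red, green, gold}
∂A     = {blue, gold}

opens ⊆ A: {}, {red, green}; union → int = {red, green}
complement {blue, gold}; its interior {}; cl(A) = X∖{} = {blue, red, green, gold}
boundary = {blue, red, green, gold} ∖ {red, green} = {blue, gold}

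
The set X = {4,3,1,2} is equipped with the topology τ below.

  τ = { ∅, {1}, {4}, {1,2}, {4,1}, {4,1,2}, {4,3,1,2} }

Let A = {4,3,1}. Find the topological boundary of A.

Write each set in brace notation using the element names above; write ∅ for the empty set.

{3,2}

opens ⊆ A: ∅, {4}, {1}, {4,1}; union → int = {4,1}
complement {2}; its interior ∅; cl(A) = X∖∅ = {4,3,1,2}
boundary = {4,3,1,2} ∖ {4,1} = {3,2}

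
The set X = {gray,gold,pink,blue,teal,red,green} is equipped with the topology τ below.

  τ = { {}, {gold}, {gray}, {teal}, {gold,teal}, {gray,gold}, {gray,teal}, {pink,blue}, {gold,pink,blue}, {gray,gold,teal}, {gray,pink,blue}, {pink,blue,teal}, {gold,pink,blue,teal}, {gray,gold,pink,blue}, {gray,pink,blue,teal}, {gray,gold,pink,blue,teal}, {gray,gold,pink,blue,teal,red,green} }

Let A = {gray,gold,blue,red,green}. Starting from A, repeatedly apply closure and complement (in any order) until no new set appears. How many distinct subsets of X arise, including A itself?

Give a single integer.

X∖A={pink,teal}, int(X∖A)={teal}, hence cl(A)={gray,gold,pink,blue,red,green}
Orbit (k=closure, c=complement):
  1. A     = {gray,gold,blue,red,green}
  2. kA    = {gray,gold,pink,blue,red,green}
  3. cA    = {pink,teal}
  4. ckA   = {teal}
  5. kcA   = {pink,blue,teal,red,green}
  6. kckA  = {teal,red,green}
  7. ckcA  = {gray,gold}
  8. ckckA = {gray,gold,pink,blue}
  9. kckcA = {gray,gold,red,green}
  10. ckckcA = {pink,blue,teal}
(closed under both — stop)

10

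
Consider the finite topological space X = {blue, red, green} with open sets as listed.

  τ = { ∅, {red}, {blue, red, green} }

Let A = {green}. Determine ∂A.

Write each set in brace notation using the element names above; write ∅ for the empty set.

{blue, green}

U open, U⊆A: ∅. int(A) = ⋃ = ∅
X∖A={blue, red}, int(X∖A)={red}, hence cl(A)={blue, green}
∂A: remove int from cl → {blue, green}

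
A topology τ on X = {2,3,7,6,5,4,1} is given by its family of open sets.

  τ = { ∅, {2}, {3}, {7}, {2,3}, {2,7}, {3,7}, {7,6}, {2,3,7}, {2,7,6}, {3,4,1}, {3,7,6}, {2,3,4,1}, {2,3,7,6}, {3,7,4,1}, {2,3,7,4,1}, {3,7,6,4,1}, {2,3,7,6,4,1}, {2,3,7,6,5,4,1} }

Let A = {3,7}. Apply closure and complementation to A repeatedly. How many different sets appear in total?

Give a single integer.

cl via duality: int({2,6,5,4,1}) = {2}, so X∖{2} = {3,7,6,5,4,1}
Write k for closure, c for complement:
  1. A     = {3,7}
  2. kA    = {3,7,6,5,4,1}
  3. cA    = {2,6,5,4,1}
  4. ckA   = {2}
  5. kckA  = {2,5}
  6. ckckA = {3,7,6,4,1}
applying k or c yields no new set

6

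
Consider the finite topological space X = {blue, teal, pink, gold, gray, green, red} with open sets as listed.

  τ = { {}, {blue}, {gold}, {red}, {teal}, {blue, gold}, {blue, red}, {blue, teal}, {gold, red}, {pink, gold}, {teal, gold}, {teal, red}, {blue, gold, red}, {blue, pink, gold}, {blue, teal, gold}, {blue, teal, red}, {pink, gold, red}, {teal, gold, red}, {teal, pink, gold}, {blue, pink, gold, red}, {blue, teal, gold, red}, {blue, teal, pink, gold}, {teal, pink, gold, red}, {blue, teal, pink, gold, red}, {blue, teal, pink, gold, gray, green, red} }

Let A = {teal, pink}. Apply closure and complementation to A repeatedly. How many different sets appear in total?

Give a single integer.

X∖A={blue, gold, gray, green, red}, int(X∖A)={blue, gold, red}, hence cl(A)={teal, pink, gray, green}
Orbit (k=closure, c=complement):
  1. A     = {teal, pink}
  2. kA    = {teal, pink, gray, green}
  3. cA    = {blue, gold, gray, green, red}
  4. ckA   = {blue, gold, red}
  5. kcA   = {blue, pink, gold, gray, green, red}
  6. ckcA  = {teal}
  7. kckcA = {teal, gray, green}
  8. ckckcA = {blue, pink, gold, red}
(closed under both — stop)

8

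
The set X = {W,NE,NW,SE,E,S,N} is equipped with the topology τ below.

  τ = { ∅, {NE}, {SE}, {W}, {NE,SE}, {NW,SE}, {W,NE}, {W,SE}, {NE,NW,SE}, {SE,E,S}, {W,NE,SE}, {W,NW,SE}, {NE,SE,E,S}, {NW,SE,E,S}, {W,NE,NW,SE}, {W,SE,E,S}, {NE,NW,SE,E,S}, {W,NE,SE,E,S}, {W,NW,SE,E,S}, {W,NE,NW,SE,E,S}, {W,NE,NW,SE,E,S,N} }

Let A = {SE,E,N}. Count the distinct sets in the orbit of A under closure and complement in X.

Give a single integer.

8

X∖A={W,NE,NW,S}, int(X∖A)={W,NE}, hence cl(A)={NW,SE,E,S,N}
Orbit (k=closure, c=complement):
  1. A     = {SE,E,N}
  2. kA    = {NW,SE,E,S,N}
  3. cA    = {W,NE,NW,S}
  4. ckA   = {W,NE}
  5. kcA   = {W,NE,NW,E,S,N}
  6. kckA  = {W,NE,N}
  7. ckcA  = {SE}
  8. ckckA = {NW,SE,E,S}
(closed under both — stop)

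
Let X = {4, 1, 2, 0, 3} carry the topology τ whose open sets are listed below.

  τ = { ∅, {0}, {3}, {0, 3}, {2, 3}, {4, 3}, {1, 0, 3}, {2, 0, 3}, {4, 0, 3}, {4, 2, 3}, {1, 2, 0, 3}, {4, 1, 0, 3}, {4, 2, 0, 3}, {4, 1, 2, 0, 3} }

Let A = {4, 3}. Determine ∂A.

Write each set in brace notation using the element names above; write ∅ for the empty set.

{1, 2}

interior: largest open inside A is {4, 3} (from ∅, {3}, {4, 3})
cl via duality: int({1, 2, 0}) = {0}, so X∖{0} = {4, 1, 2, 3}
cl∖int = {1, 2}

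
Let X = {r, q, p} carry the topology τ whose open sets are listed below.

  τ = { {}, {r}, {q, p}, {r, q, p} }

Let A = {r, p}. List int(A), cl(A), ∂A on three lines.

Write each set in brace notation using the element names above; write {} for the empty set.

interior: largest open inside A is {r} (from {}, {r})
cl via duality: int({q}) = {}, so X∖{} = {r, q, p}
cl∖int = {q, p}

int(A) = {r}
cl(A)  = {r, q, p}
∂A     = {q, p}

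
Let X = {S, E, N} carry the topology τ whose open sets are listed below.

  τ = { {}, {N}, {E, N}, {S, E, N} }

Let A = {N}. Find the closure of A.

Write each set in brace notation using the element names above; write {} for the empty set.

closure: X∖int(X∖A) = X∖{} = {S, E, N}

{S, E, N}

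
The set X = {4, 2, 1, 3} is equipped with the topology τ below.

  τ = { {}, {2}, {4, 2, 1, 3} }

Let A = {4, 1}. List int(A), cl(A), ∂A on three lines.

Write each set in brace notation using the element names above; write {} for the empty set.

open subsets of A: {}; so int(A) = {}
closure: X∖int(X∖A) = X∖{2} = {4, 1, 3}
∂A = {4, 1, 3} minus {} = {4, 1, 3}

int(A) = {}
cl(A)  = {4, 1, 3}
∂A     = {4, 1, 3}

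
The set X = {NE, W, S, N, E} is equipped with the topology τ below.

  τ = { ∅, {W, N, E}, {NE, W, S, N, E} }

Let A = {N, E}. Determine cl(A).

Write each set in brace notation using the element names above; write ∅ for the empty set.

{NE, W, S, N, E}

closure: X∖int(X∖A) = X∖∅ = {NE, W, S, N, E}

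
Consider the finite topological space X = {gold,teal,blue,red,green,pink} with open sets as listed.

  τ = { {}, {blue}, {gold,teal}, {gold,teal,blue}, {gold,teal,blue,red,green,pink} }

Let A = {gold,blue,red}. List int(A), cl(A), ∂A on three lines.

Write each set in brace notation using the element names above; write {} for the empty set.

int(A) = {blue}
cl(A)  = {gold,teal,blue,red,green,pink}
∂A     = {gold,teal,red,green,pink}

interior: largest open inside A is {blue} (from {}, {blue})
cl via duality: int({teal,green,pink}) = {}, so X∖{} = {gold,teal,blue,red,green,pink}
cl∖int = {gold,teal,red,green,pink}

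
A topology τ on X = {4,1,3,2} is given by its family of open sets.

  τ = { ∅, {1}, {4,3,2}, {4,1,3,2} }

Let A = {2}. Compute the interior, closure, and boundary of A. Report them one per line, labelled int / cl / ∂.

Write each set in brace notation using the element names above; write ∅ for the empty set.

U open, U⊆A: ∅. int(A) = ⋃ = ∅
X∖A={4,1,3}, int(X∖A)={1}, hence cl(A)={4,3,2}
∂A: remove int from cl → {4,3,2}

int(A) = ∅
cl(A)  = {4,3,2}
∂A     = {4,3,2}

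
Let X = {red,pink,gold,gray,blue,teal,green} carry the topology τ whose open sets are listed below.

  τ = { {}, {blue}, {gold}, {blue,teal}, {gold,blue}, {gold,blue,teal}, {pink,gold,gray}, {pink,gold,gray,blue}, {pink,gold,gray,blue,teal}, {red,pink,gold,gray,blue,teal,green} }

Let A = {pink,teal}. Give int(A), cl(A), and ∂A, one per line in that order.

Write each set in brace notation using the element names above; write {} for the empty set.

open subsets of A: {}; so int(A) = {}
closure: X∖int(X∖A) = X∖{gold,blue} = {red,pink,gray,teal,green}
∂A = {red,pink,gray,teal,green} minus {} = {red,pink,gray,teal,green}

int(A) = {}
cl(A)  = {red,pink,gray,teal,green}
∂A     = {red,pink,gray,teal,green}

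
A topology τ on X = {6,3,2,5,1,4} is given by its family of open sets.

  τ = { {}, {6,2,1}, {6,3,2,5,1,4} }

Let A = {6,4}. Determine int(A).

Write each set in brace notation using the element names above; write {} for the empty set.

{}

opens ⊆ A: {}; union → int = {}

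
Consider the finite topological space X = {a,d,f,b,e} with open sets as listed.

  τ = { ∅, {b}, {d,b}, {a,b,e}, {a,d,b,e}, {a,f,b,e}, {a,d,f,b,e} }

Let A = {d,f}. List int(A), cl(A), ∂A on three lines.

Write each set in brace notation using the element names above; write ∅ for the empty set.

int(A) = ∅
cl(A)  = {d,f}
∂A     = {d,f}

opens ⊆ A: ∅; union → int = ∅
complement {a,b,e}; its interior {a,b,e}; cl(A) = X∖{a,b,e} = {d,f}
boundary = {d,f} ∖ ∅ = {d,f}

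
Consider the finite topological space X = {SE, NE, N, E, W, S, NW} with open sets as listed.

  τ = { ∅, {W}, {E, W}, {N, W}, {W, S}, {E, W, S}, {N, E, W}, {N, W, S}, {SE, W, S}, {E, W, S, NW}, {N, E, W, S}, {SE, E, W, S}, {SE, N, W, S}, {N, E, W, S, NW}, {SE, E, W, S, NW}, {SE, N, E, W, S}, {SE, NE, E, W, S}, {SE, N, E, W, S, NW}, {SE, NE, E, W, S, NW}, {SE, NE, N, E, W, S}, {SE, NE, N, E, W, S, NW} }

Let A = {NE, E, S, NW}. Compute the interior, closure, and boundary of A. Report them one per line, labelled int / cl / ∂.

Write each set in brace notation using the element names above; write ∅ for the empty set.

U open, U⊆A: ∅. int(A) = ⋃ = ∅
X∖A={SE, N, W}, int(X∖A)={N, W}, hence cl(A)={SE, NE, E, S, NW}
∂A: remove int from cl → {SE, NE, E, S, NW}

int(A) = ∅
cl(A)  = {SE, NE, E, S, NW}
∂A     = {SE, NE, E, S, NW}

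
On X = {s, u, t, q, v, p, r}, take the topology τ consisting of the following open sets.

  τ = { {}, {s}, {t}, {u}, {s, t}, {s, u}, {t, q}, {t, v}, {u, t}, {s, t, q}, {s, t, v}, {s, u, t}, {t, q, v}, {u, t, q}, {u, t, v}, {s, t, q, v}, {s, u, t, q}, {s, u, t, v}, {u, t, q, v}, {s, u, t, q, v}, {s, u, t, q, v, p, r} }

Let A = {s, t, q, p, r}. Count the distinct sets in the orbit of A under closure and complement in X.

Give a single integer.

8

complement {u, v}; its interior {u}; cl(A) = X∖{u} = {s, t, q, v, p, r}
With k = closure, c = complement:
  1. A     = {s, t, q, p, r}
  2. kA    = {s, t, q, v, p, r}
  3. cA    = {u, v}
  4. ckA   = {u}
  5. kcA   = {u, v, p, r}
  6. kckA  = {u, p, r}
  7. ckcA  = {s, t, q}
  8. ckckA = {s, t, q, v}
k, c of each give nothing new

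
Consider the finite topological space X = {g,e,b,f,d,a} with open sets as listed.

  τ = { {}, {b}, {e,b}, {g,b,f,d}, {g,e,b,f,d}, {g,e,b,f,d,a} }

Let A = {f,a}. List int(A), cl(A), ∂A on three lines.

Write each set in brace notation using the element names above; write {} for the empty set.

interior: largest open inside A is {} (from {})
cl via duality: int({g,e,b,d}) = {e,b}, so X∖{e,b} = {g,f,d,a}
cl∖int = {g,f,d,a}

int(A) = {}
cl(A)  = {g,f,d,a}
∂A     = {g,f,d,a}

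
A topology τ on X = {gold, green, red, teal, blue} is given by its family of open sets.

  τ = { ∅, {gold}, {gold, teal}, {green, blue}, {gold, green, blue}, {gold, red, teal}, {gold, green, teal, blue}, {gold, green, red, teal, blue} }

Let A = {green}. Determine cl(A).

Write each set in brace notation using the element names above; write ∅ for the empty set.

closure: X∖int(X∖A) = X∖{gold, red, teal} = {green, blue}

{green, blue}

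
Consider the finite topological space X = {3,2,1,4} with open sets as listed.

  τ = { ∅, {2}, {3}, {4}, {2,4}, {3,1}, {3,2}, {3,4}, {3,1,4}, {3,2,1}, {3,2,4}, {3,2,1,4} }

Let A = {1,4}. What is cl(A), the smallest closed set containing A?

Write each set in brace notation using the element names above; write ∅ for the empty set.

{1,4}

complement {3,2}; its interior {3,2}; cl(A) = X∖{3,2} = {1,4}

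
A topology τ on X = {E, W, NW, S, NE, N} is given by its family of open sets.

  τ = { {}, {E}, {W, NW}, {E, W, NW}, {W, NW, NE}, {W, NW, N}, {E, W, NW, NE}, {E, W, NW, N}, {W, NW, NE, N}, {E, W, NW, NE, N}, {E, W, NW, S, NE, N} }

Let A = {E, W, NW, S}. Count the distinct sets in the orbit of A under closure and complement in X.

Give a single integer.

cl via duality: int({NE, N}) = {}, so X∖{} = {E, W, NW, S, NE, N}
Write k for closure, c for complement:
  1. A     = {E, W, NW, S}
  2. kA    = {E, W, NW, S, NE, N}
  3. cA    = {NE, N}
  4. ckA   = {}
  5. kcA   = {S, NE, N}
  6. ckcA  = {E, W, NW}
applying k or c yields no new set

6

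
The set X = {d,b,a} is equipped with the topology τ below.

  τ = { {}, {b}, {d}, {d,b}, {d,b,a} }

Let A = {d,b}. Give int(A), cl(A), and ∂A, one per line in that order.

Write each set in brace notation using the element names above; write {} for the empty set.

int(A) = {d,b}
cl(A)  = {d,b,a}
∂A     = {a}

interior: largest open inside A is {d,b} (from {}, {d}, {b}, {d,b})
cl via duality: int({a}) = {}, so X∖{} = {d,b,a}
cl∖int = {a}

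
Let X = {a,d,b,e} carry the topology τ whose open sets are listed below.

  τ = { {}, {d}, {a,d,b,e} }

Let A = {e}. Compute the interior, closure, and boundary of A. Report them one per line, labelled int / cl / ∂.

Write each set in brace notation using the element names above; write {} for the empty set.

int(A) = {}
cl(A)  = {a,b,e}
∂A     = {a,b,e}

open subsets of A: {}; so int(A) = {}
closure: X∖int(X∖A) = X∖{d} = {a,b,e}
∂A = {a,b,e} minus {} = {a,b,e}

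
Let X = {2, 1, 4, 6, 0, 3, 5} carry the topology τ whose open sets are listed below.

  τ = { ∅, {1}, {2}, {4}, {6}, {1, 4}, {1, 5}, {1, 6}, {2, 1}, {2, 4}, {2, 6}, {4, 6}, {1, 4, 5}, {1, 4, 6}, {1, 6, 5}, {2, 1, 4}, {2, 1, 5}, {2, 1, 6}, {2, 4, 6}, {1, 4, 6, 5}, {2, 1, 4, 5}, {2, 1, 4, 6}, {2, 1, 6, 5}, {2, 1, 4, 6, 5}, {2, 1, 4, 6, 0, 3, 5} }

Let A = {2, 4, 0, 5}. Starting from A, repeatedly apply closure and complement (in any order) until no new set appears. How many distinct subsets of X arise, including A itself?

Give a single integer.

cl via duality: int({1, 6, 3}) = {1, 6}, so X∖{1, 6} = {2, 4, 0, 3, 5}
Write k for closure, c for complement:
  1. A     = {2, 4, 0, 5}
  2. kA    = {2, 4, 0, 3, 5}
  3. cA    = {1, 6, 3}
  4. ckA   = {1, 6}
  5. kcA   = {1, 6, 0, 3, 5}
  6. ckcA  = {2, 4}
  7. kckcA = {2, 4, 0, 3}
  8. ckckcA = {1, 6, 5}
applying k or c yields no new set

8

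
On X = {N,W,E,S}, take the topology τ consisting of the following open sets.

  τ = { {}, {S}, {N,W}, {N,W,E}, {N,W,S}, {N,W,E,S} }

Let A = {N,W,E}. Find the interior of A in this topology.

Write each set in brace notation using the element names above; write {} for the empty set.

open subsets of A: {}, {N,W}, {N,W,E}; so int(A) = {N,W,E}

{N,W,E}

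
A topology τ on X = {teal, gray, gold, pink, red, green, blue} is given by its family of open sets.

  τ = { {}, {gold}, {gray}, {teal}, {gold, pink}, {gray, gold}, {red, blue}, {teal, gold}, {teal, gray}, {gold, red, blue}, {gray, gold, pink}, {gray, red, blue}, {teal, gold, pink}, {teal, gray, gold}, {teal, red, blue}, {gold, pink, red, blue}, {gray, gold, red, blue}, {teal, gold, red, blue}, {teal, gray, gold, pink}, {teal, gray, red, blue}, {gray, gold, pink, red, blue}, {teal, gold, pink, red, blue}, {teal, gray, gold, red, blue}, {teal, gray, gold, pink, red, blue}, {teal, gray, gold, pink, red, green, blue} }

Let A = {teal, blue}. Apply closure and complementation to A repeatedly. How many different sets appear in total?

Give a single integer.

complement {gray, gold, pink, red, green}; its interior {gray, gold, pink}; cl(A) = X∖{gray, gold, pink} = {teal, red, green, blue}
With k = closure, c = complement:
  1. A     = {teal, blue}
  2. kA    = {teal, red, green, blue}
  3. cA    = {gray, gold, pink, red, green}
  4. ckA   = {gray, gold, pink}
  5. kcA   = {gray, gold, pink, red, green, blue}
  6. kckA  = {gray, gold, pink, green}
  7. ckcA  = {teal}
  8. ckckA = {teal, red, blue}
  9. kckcA = {teal, green}
  10. ckckcA = {gray, gold, pink, red, blue}
k, c of each give nothing new

10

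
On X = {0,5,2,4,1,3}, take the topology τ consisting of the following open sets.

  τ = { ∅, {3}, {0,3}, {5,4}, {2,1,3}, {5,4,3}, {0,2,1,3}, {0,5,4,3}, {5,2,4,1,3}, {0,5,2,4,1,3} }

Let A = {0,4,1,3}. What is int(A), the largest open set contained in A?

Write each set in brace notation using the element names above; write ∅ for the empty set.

{0,3}

open subsets of A: ∅, {3}, {0,3}; so int(A) = {0,3}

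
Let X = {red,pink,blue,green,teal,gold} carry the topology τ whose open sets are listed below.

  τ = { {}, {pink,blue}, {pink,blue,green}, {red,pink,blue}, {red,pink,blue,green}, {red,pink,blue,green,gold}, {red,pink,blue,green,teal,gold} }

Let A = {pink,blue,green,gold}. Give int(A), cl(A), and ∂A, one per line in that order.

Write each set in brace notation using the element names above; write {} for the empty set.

int(A) = {pink,blue,green}
cl(A)  = {red,pink,blue,green,teal,gold}
∂A     = {red,teal,gold}

opens ⊆ A: {}, {pink,blue}, {pink,blue,green}; union → int = {pink,blue,green}
complement {red,teal}; its interior {}; cl(A) = X∖{} = {red,pink,blue,green,teal,gold}
boundary = {red,pink,blue,green,teal,gold} ∖ {pink,blue,green} = {red,teal,gold}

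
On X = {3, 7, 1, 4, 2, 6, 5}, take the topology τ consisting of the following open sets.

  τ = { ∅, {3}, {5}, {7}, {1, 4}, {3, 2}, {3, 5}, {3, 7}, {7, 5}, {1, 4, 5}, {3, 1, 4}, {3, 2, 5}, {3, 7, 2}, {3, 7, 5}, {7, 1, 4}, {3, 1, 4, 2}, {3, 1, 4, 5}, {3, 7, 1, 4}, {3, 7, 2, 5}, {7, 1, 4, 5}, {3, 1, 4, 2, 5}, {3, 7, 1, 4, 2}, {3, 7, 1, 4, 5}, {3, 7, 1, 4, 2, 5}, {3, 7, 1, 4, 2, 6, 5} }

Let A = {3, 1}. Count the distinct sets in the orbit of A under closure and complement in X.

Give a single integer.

X∖A={7, 4, 2, 6, 5}, int(X∖A)={7, 5}, hence cl(A)={3, 1, 4, 2, 6}
Orbit (k=closure, c=complement):
  1. A     = {3, 1}
  2. kA    = {3, 1, 4, 2, 6}
  3. cA    = {7, 4, 2, 6, 5}
  4. ckA   = {7, 5}
  5. kcA   = {7, 1, 4, 2, 6, 5}
  6. kckA  = {7, 6, 5}
  7. ckcA  = {3}
  8. ckckA = {3, 1, 4, 2}
  9. kckcA = {3, 2, 6}
  10. ckckcA = {7, 1, 4, 5}
  11. kckckcA = {7, 1, 4, 6, 5}
  12. ckckckcA = {3, 2}
(closed under both — stop)

12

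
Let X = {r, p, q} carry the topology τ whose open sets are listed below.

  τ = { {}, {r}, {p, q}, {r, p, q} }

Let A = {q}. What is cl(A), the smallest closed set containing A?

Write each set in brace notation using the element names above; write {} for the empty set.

{p, q}

X∖A={r, p}, int(X∖A)={r}, hence cl(A)={p, q}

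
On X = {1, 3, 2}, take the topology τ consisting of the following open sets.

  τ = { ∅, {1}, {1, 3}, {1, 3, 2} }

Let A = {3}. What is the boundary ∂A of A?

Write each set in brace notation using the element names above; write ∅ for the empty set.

opens ⊆ A: ∅; union → int = ∅
complement {1, 2}; its interior {1}; cl(A) = X∖{1} = {3, 2}
boundary = {3, 2} ∖ ∅ = {3, 2}

{3, 2}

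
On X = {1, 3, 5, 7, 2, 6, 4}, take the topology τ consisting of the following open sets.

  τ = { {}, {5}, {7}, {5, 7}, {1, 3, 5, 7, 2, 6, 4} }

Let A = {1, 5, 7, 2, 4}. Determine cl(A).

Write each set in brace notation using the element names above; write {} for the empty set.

{1, 3, 5, 7, 2, 6, 4}

cl via duality: int({3, 6}) = {}, so X∖{} = {1, 3, 5, 7, 2, 6, 4}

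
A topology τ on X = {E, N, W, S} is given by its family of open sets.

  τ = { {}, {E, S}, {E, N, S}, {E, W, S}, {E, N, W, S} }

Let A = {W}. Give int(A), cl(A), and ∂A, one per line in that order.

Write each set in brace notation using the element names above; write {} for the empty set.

opens ⊆ A: {}; union → int = {}
complement {E, N, S}; its interior {E, N, S}; cl(A) = X∖{E, N, S} = {W}
boundary = {W} ∖ {} = {W}

int(A) = {}
cl(A)  = {W}
∂A     = {W}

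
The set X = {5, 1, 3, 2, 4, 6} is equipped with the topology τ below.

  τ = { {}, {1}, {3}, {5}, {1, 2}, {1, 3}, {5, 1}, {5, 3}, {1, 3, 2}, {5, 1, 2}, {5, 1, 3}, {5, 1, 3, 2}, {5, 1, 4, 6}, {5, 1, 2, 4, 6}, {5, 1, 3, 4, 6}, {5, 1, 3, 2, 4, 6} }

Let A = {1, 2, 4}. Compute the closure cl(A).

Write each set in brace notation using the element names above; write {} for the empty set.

{1, 2, 4, 6}

closure: X∖int(X∖A) = X∖{5, 3} = {1, 2, 4, 6}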